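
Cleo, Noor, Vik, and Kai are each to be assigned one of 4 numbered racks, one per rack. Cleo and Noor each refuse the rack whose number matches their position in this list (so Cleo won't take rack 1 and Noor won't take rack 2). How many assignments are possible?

Let Aᵢ (for i ∈ {1, 2}) be the placements that put person i in their forbidden rack. Any j of these fix j positions, leaving (4−j)! ways to fill the rest, and there are C(2,j) ways to pick which j.
By inclusion–exclusion, the number of valid placements is Σ_{j=0}^{2} (−1)^j C(2,j)·(4−j)!.
Computing: 24 − 12 + 2 = 14.

14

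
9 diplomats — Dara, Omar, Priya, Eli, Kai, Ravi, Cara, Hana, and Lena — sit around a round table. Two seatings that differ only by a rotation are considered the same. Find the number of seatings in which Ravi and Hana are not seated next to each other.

30240

Without the restriction there are (8)! = 40320 seatings.
Seatings with Ravi beside Hana: treat them as a block with 2 internal orders, giving 2 × (7)! = 10080.
Subtracting, 40320 − 10080 = 30240.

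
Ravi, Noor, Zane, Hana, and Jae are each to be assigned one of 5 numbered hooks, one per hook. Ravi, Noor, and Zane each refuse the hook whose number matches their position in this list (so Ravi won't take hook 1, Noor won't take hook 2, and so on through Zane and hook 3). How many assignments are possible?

Let Aᵢ (for i ∈ {1, 2, 3}) be the placements that put person i in their forbidden hook. Any j of these fix j positions, leaving (5−j)! ways to fill the rest, and there are C(3,j) ways to pick which j.
By inclusion–exclusion, the number of valid placements is Σ_{j=0}^{3} (−1)^j C(3,j)·(5−j)!.
Computing: 120 − 72 + 18 − 2 = 64.

64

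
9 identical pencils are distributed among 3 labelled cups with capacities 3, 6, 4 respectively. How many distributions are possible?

14

Ignoring the caps, the number of non-negative solutions to x_1+…+x_3 = 9 is C(11,2) = 55.
Subtract solutions that violate a single cap (substitute x_i' = x_i − (cap_i+1)): x_1 ≥ 4 gives C(7,2) = 21; x_2 ≥ 7 gives C(4,2) = 6; x_3 ≥ 5 gives C(6,2) = 15. Together 42.
Add back pairs where two caps are both exceeded: 0 + 1 + 0 = 1.
By inclusion–exclusion the count is 55 − 42 + 1 = 14.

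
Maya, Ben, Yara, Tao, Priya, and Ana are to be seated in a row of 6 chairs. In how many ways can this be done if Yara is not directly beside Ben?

480

There are 6! = 720 arrangements in all. If Yara and Ben are adjacent, merging them into one block gives 2·(5)! = 240 arrangements.
So 720 − 240 = 480 arrangements keep them apart.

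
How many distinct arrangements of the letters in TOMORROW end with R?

With the last slot taken by R, it remains to arrange the other 7 letters (TOMOROW).
Those 7 letters have O appearing 3 times, giving (7)!/(3!) = 840.

840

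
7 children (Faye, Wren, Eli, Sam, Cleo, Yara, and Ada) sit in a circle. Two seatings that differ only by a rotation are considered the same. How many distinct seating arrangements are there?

Around a circle, 7 distinct people have 7!/7 = (6)! = 720 rotationally distinct seatings.

720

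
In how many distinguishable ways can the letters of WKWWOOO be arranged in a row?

140

The 7 letters of WKWWOOO have repeats: O appearing 3 times and W appearing 3 times.
So there are 7! / (3!·3!) = 140 distinguishable arrangements.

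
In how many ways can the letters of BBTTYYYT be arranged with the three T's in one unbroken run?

Treat the 3 copies of T as a single block. The multiset to arrange is then {TTT, B, B, Y, Y, Y}, 6 items in all.
That gives (6)!/(3!·2!) = 60 arrangements.

60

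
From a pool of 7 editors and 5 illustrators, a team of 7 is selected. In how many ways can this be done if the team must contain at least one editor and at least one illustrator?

791

Total 7-person selections from all 12: C(12,7) = 792.
Subtract selections that omit an entire group: no editors → C(5,7) = 0; no illustrators → C(7,7) = 1.
Both groups omitted at once is impossible, so 792 − 1 = 791.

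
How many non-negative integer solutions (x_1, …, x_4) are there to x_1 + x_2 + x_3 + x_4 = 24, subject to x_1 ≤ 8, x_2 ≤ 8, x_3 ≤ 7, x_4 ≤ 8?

120

Ignoring the caps, the number of non-negative solutions to x_1+…+x_4 = 24 is C(27,3) = 2925.
Subtract solutions that violate a single cap (substitute x_i' = x_i − (cap_i+1)): x_1 ≥ 9 gives C(18,3) = 816; x_2 ≥ 9 gives C(18,3) = 816; x_3 ≥ 8 gives C(19,3) = 969; x_4 ≥ 9 gives C(18,3) = 816. Together 3417.
Add back pairs where two caps are both exceeded: 84 + 120 + 84 + 120 + 84 + 120 = 612.
By inclusion–exclusion the count is 2925 − 3417 + 612 = 120.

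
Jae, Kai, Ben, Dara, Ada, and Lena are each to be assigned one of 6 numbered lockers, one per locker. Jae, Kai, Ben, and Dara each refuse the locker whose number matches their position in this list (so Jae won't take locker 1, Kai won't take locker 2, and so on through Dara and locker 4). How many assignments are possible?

362

Let Aᵢ (for 1 ≤ i ≤ 4) be the placements that put person i in their forbidden locker. Any j of these fix j positions, leaving (6−j)! ways to fill the rest, and there are C(4,j) ways to pick which j.
By inclusion–exclusion, the number of valid placements is Σ_{j=0}^{4} (−1)^j C(4,j)·(6−j)!.
Computing: 720 − 480 + 144 − 24 + 2 = 362.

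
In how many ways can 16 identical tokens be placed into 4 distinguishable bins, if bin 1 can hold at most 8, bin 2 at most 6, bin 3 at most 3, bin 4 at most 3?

By stars and bars, unrestricted non-negative solutions to x_1+…+x_4 = 16 number C(16+3,3) = 969.
Subtract solutions that violate a single cap (substitute x_i' = x_i − (cap_i+1)): x_1 ≥ 9 gives C(10,3) = 120; x_2 ≥ 7 gives C(12,3) = 220; x_3 ≥ 4 gives C(15,3) = 455; x_4 ≥ 4 gives C(15,3) = 455. Together 1250.
Add back pairs where two caps are both exceeded: 1 + 20 + 20 + 56 + 56 + 165 = 318.
Subtract triples: 0 + 0 + 0 + 4 = 4.
By inclusion–exclusion the count is 969 − 1250 + 318 − 4 = 33.

33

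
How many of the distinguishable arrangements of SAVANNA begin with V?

Fix V in the first position and arrange the remaining 6 letters.
Those 6 letters have A appearing 3 times and N appearing twice, giving (6)!/(3!·2!) = 60.

60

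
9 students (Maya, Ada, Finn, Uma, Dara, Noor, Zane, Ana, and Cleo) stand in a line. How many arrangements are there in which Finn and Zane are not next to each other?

Of the 9! = 362880 arrangements, those with Finn and Zane adjacent number 2 × 8! = 80640 (treat the pair as a block with 2 internal orders).
Complementary counting: 362880 − 80640 = 282240.

282240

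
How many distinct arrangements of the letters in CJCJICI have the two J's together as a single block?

Treat the 2 copies of J as a single block. The multiset to arrange is then {JJ, C, C, C, I, I}, 6 items in all.
That gives (6)!/(3!·2!) = 60 arrangements.

60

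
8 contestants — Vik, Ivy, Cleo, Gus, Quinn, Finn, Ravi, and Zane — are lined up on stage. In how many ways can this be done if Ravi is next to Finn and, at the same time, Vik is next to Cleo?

Treat {Ravi,Finn} as one block (2 orders) and {Vik,Cleo} as another (2 orders).
That leaves 6 units to arrange: 2 × 2 × 6! = 4 × 720 = 2880.

2880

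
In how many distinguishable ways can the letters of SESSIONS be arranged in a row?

Letter multiplicities in SESSIONS: E×1, I×1, N×1, O×1, S×4.
Dividing 8! = 40320 by 4! = 24 for the repeated letters gives 1680.

1680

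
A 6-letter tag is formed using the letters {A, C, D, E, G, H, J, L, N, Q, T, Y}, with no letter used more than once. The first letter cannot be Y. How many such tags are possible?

The first letter has 12−1 = 11 choices (anything except Y).
The remaining 5 letters are filled from the other 11 symbols without repetition: 11 × 10 × 9 × 8 × 7 = 55440.
Total: 11 × 55440 = 609840.

609840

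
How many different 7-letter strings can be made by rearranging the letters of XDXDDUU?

XDXDDUU has 7 letters with D appearing 3 times, U appearing twice, and X appearing twice.
So there are 7! / (3!·2!·2!) = 210 distinguishable arrangements.

210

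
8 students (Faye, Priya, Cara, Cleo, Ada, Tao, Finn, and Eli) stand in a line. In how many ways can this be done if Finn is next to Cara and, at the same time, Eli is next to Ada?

Treat {Finn,Cara} as one block (2 orders) and {Eli,Ada} as another (2 orders).
That leaves 6 units to arrange: 2 × 2 × 6! = 4 × 720 = 2880.

2880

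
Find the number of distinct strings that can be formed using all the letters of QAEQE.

QAEQE has 5 letters with E appearing twice and Q appearing twice.
The number of distinct arrangements is 5!/(2!·2!) = 120/4 = 30.

30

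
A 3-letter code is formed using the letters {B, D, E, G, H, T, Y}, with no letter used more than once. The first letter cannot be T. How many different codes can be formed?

The first letter has 7−1 = 6 choices (anything except T).
The remaining 2 letters are filled from the other 6 symbols without repetition: 6 × 5 = 30.
Total: 6 × 30 = 180.

180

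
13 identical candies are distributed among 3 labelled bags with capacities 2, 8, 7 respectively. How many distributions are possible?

12

Without the upper bounds there are C(15,2) = 105 ways to split 13 among 3 bags.
Subtract solutions that violate a single cap (substitute x_i' = x_i − (cap_i+1)): x_1 ≥ 3 gives C(12,2) = 66; x_2 ≥ 9 gives C(6,2) = 15; x_3 ≥ 8 gives C(7,2) = 21. Together 102.
Add back pairs where two caps are both exceeded: 3 + 6 + 0 = 9.
By inclusion–exclusion the count is 105 − 102 + 9 = 12.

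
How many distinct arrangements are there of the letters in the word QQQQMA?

30

Letter multiplicities in QQQQMA: A×1, M×1, Q×4.
So there are 6! / (4!) = 30 distinguishable arrangements.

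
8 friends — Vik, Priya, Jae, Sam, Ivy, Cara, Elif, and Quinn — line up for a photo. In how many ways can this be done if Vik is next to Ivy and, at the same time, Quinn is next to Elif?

2880

Treat {Vik,Ivy} as one block (2 orders) and {Quinn,Elif} as another (2 orders).
That leaves 6 units to arrange: 2 × 2 × 6! = 4 × 720 = 2880.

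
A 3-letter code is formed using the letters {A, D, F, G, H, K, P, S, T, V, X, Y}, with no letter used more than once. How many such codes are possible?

1320

With no repetition, fill the 3 letters in order: 12 choices, then 11, down to 10.
That product is 12 × 11 × 10 = 1320.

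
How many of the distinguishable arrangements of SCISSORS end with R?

Fix R in the last position and arrange the remaining 7 letters.
Those 7 letters have S appearing 4 times, giving (7)!/(4!) = 210.

210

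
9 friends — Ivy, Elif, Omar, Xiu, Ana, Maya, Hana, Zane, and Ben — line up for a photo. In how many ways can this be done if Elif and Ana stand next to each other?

80640

Glue Elif and Ana into one block (2 internal orders), leaving 8 units to arrange in a row.
So the count is 2·(8)! = 80640.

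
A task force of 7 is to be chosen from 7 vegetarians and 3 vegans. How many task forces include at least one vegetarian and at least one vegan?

Total 7-person selections from all 10: C(10,7) = 120.
Subtract selections that omit an entire group: no vegetarians → C(3,7) = 0; no vegans → C(7,7) = 1.
Both groups omitted at once is impossible, so 120 − 1 = 119.

119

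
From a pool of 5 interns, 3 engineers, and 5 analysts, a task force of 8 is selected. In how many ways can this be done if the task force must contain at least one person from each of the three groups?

Total 8-person selections from all 13: C(13,8) = 1287.
Selections missing a whole group: no interns → C(8,8) = 1; no engineers → C(10,8) = 45; no analysts → C(8,8) = 1.
Add back selections omitting two groups (i.e. drawn from a single group): C(5,8) + C(3,8) + C(5,8) = 0.
By inclusion–exclusion: 1287 − 47 + 0 = 1240.

1240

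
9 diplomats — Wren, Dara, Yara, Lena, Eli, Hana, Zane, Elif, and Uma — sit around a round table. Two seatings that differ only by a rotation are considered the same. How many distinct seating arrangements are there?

Fix one person's seat to break rotational symmetry; the remaining 8 people can be arranged in (8)! = 40320 ways.

40320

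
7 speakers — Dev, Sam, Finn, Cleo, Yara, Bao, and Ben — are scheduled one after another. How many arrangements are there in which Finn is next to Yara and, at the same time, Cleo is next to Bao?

Treat {Finn,Yara} as one block (2 orders) and {Cleo,Bao} as another (2 orders).
That leaves 5 units to arrange: 2 × 2 × 5! = 4 × 120 = 480.

480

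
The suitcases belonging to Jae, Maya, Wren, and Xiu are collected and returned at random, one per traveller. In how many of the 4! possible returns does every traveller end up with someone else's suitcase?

9

This is the derangement count D_4: permutations of 4 items with no fixed point.
By inclusion–exclusion this is Σ_{j=0}^{4} (−1)^j C(4,j)·(4−j)!.
Computing: 24 − 24 + 12 − 4 + 1 = 9.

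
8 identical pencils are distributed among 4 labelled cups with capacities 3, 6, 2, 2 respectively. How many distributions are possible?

By stars and bars, unrestricted non-negative solutions to x_1+…+x_4 = 8 number C(8+3,3) = 165.
Subtract solutions that violate a single cap (substitute x_i' = x_i − (cap_i+1)): x_1 ≥ 4 gives C(7,3) = 35; x_2 ≥ 7 gives C(4,3) = 4; x_3 ≥ 3 gives C(8,3) = 56; x_4 ≥ 3 gives C(8,3) = 56. Together 151.
Add back pairs where two caps are both exceeded: 0 + 4 + 4 + 0 + 0 + 10 = 18.
By inclusion–exclusion the count is 165 − 151 + 18 = 32.

32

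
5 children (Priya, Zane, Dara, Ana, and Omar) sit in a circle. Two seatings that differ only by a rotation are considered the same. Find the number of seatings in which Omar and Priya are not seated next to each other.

All circular seatings of 5 people number (4)! = 24.
Those with Omar next to Priya: fuse the pair into one unit and seat 4 units around a circle — 2·(3)! = 12.
Subtracting, 24 − 12 = 12.

12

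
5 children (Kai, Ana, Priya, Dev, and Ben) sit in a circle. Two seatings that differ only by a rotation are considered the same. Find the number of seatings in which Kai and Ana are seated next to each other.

12

Treat {Kai, Ana} as one unit (2 internal orders) and seat the resulting 4 units around the table: (3)! circular arrangements.
So 2 × (3)! = 2 × 6 = 12.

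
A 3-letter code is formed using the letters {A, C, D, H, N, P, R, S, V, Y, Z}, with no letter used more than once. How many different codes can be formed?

990

This is a permutation of 3 out of 11: P(11,3) = 11!/8!.
11 × 10 × 9 = 990.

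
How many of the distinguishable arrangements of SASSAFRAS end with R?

With the last slot taken by R, it remains to arrange the other 8 letters (SASSAFAS).
Those 8 letters have A appearing 3 times and S appearing 4 times, giving (8)!/(4!·3!) = 280.

280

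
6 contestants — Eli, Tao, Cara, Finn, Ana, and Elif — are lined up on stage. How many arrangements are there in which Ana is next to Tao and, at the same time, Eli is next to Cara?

96

Treat {Ana,Tao} as one block (2 orders) and {Eli,Cara} as another (2 orders).
That leaves 4 units to arrange: 2 × 2 × 4! = 4 × 24 = 96.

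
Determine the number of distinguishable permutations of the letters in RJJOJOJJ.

RJJOJOJJ has 8 letters with J appearing 5 times and O appearing twice.
Dividing 8! = 40320 by 5!·2! = 240 for the repeated letters gives 168.

168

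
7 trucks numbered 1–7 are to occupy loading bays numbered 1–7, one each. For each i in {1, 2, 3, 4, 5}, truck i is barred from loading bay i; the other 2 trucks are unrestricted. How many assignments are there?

Let Aᵢ (for 1 ≤ i ≤ 5) be the placements that put truck i in its forbidden loading bay. Any j of these fix j positions, leaving (7−j)! ways to fill the rest, and there are C(5,j) ways to pick which j.
By inclusion–exclusion, the number of valid placements is Σ_{j=0}^{5} (−1)^j C(5,j)·(7−j)!.
Computing: 5040 − 3600 + 1200 − 240 + 30 − 2 = 2428.

2428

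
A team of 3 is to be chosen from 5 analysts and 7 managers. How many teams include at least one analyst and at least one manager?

175

Total 3-person selections from all 12: C(12,3) = 220.
Selections missing a whole group: no analysts → C(7,3) = 35; no managers → C(5,3) = 10.
Both groups omitted at once is impossible, so 220 − 45 = 175.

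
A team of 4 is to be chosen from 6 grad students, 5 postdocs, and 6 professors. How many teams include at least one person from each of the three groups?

With no constraint there are C(17,4) = 2380 possible selections.
Selections missing a whole group: no grad students → C(11,4) = 330; no postdocs → C(12,4) = 495; no professors → C(11,4) = 330.
Add back selections omitting two groups (i.e. drawn from a single group): C(6,4) + C(5,4) + C(6,4) = 35.
By inclusion–exclusion: 2380 − 1155 + 35 = 1260.

1260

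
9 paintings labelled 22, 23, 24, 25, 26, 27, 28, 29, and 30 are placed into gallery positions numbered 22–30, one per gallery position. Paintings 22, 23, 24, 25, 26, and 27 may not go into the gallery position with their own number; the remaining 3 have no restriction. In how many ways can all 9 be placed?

183822

Let Aᵢ (for 22 ≤ i ≤ 27) be the placements that put painting i in its forbidden gallery position. Any j of these fix j positions, leaving (9−j)! ways to fill the rest, and there are C(6,j) ways to pick which j.
By inclusion–exclusion, the number of valid placements is Σ_{j=0}^{6} (−1)^j C(6,j)·(9−j)!.
Computing: 362880 − 241920 + 75600 − 14400 + 1800 − 144 + 6 = 183822.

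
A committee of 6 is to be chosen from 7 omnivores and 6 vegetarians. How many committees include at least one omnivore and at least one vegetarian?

With no constraint there are C(13,6) = 1716 possible selections.
Selections missing a whole group: no omnivores → C(6,6) = 1; no vegetarians → C(7,6) = 7.
Both groups omitted at once is impossible, so 1716 − 8 = 1708.

1708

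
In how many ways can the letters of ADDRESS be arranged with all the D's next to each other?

Treat the 2 copies of D as a single block. The multiset to arrange is then {DD, A, E, R, S, S}, 6 items in all.
That gives (6)!/(2!) = 360 arrangements.

360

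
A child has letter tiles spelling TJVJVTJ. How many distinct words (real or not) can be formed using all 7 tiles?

210

TJVJVTJ has 7 letters with J appearing 3 times, T appearing twice, and V appearing twice.
The number of distinct arrangements is 7!/(3!·2!·2!) = 5040/24 = 210.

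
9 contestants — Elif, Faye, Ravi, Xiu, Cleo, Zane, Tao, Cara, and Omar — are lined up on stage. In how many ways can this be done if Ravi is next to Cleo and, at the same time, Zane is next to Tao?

Treat {Ravi,Cleo} as one block (2 orders) and {Zane,Tao} as another (2 orders).
That leaves 7 units to arrange: 2 × 2 × 7! = 4 × 5040 = 20160.

20160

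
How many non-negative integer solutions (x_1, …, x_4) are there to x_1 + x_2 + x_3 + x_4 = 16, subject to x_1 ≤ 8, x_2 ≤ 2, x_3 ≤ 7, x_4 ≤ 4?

By stars and bars, unrestricted non-negative solutions to x_1+…+x_4 = 16 number C(16+3,3) = 969.
Subtract solutions that violate a single cap (substitute x_i' = x_i − (cap_i+1)): x_1 ≥ 9 gives C(10,3) = 120; x_2 ≥ 3 gives C(16,3) = 560; x_3 ≥ 8 gives C(11,3) = 165; x_4 ≥ 5 gives C(14,3) = 364. Together 1209.
Add back pairs where two caps are both exceeded: 35 + 0 + 10 + 56 + 165 + 20 = 286.
Subtract triples: 0 + 0 + 0 + 1 = 1.
By inclusion–exclusion the count is 969 − 1209 + 286 − 1 = 45.

45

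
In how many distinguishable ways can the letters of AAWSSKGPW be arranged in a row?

45360

AAWSSKGPW has 9 letters with A appearing twice, S appearing twice, and W appearing twice.
The number of distinct arrangements is 9!/(2!·2!·2!) = 362880/8 = 45360.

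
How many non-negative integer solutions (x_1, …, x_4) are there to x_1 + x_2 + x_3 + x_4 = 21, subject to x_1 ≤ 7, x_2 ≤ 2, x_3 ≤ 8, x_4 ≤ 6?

10

By stars and bars, unrestricted non-negative solutions to x_1+…+x_4 = 21 number C(21+3,3) = 2024.
Subtract solutions that violate a single cap (substitute x_i' = x_i − (cap_i+1)): x_1 ≥ 8 gives C(16,3) = 560; x_2 ≥ 3 gives C(21,3) = 1330; x_3 ≥ 9 gives C(15,3) = 455; x_4 ≥ 7 gives C(17,3) = 680. Together 3025.
Add back pairs where two caps are both exceeded: 286 + 35 + 84 + 220 + 364 + 56 = 1045.
Subtract triples: 4 + 20 + 0 + 10 = 34.
By inclusion–exclusion the count is 2024 − 3025 + 1045 − 34 = 10.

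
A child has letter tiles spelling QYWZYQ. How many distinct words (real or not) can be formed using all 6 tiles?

QYWZYQ has 6 letters with Q appearing twice and Y appearing twice.
The number of distinct arrangements is 6!/(2!·2!) = 720/4 = 180.

180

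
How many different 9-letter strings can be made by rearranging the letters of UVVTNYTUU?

UVVTNYTUU has 9 letters with T appearing twice, U appearing 3 times, and V appearing twice.
The number of distinct arrangements is 9!/(3!·2!·2!) = 362880/24 = 15120.

15120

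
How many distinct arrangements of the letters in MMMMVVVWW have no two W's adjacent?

Total arrangements of MMMMVVVWW: 9!/(4!·3!·2!) = 1260.
Arrangements with the W's together: treat WW as one letter, giving (8)!/(4!·3!) = 280.
Subtracting, 1260 − 280 = 980 arrangements keep the W's apart.

980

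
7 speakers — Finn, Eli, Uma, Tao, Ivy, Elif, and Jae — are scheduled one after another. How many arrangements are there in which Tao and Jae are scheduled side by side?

1440

Glue Tao and Jae into one block (2 internal orders), leaving 6 units to arrange in a row.
That gives 2 × 6! = 2 × 720 = 1440.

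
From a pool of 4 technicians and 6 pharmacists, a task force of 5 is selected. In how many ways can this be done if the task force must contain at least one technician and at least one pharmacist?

With no constraint there are C(10,5) = 252 possible selections.
Selections missing a whole group: no technicians → C(6,5) = 6; no pharmacists → C(4,5) = 0.
Both groups omitted at once is impossible, so 252 − 6 = 246.

246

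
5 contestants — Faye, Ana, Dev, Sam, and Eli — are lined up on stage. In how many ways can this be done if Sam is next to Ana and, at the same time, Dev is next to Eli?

Treat {Sam,Ana} as one block (2 orders) and {Dev,Eli} as another (2 orders).
That leaves 3 units to arrange: 2 × 2 × 3! = 4 × 6 = 24.

24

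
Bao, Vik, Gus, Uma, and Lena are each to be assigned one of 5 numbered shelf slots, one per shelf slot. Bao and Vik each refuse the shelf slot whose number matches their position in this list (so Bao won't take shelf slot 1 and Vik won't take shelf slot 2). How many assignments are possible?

78

Let Aᵢ (for i ∈ {1, 2}) be the placements that put person i in their forbidden shelf slot. Any j of these fix j positions, leaving (5−j)! ways to fill the rest, and there are C(2,j) ways to pick which j.
By inclusion–exclusion, the number of valid placements is Σ_{j=0}^{2} (−1)^j C(2,j)·(5−j)!.
Computing: 120 − 48 + 6 = 78.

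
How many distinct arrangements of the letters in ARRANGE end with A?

With the last slot taken by A, it remains to arrange the other 6 letters (RRANGE).
Those 6 letters have R appearing twice, giving (6)!/(2!) = 360.

360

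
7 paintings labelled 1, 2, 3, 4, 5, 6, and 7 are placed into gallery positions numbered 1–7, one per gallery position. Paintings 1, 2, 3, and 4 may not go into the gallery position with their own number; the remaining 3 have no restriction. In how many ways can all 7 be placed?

Let Aᵢ (for 1 ≤ i ≤ 4) be the placements that put painting i in its forbidden gallery position. Any j of these fix j positions, leaving (7−j)! ways to fill the rest, and there are C(4,j) ways to pick which j.
By inclusion–exclusion, the number of valid placements is Σ_{j=0}^{4} (−1)^j C(4,j)·(7−j)!.
Computing: 5040 − 2880 + 720 − 96 + 6 = 2790.

2790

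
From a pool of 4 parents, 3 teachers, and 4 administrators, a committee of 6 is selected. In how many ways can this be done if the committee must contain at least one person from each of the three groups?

420

Unrestricted: C(11,6) = 462 ways to pick any 6 of the 11.
Subtract selections that omit an entire group: no parents → C(7,6) = 7; no teachers → C(8,6) = 28; no administrators → C(7,6) = 7.
Add back selections omitting two groups (i.e. drawn from a single group): C(4,6) + C(3,6) + C(4,6) = 0.
By inclusion–exclusion: 462 − 42 + 0 = 420.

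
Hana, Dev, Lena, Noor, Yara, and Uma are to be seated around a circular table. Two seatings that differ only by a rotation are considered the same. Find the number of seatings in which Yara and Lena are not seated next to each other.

Without the restriction there are (5)! = 120 seatings.
Those with Yara next to Lena: fuse the pair into one unit and seat 5 units around a circle — 2·(4)! = 48.
Subtracting, 120 − 48 = 72.

72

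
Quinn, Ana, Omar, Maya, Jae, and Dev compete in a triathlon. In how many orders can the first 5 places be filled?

720

This is an ordered selection of 5 from 6: P(6,5).
That gives 6 × 5 × 4 × 3 × 2 = 720.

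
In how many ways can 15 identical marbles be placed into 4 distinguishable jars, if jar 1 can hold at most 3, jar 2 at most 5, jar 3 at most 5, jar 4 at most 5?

20

Without the upper bounds there are C(18,3) = 816 ways to split 15 among 4 jars.
Subtract solutions that violate a single cap (substitute x_i' = x_i − (cap_i+1)): x_1 ≥ 4 gives C(14,3) = 364; x_2 ≥ 6 gives C(12,3) = 220; x_3 ≥ 6 gives C(12,3) = 220; x_4 ≥ 6 gives C(12,3) = 220. Together 1024.
Add back pairs where two caps are both exceeded: 56 + 56 + 56 + 20 + 20 + 20 = 228.
By inclusion–exclusion the count is 816 − 1024 + 228 = 20.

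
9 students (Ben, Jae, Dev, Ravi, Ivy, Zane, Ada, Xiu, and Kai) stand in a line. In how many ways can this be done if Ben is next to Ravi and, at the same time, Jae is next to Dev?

20160

Treat {Ben,Ravi} as one block (2 orders) and {Jae,Dev} as another (2 orders).
That leaves 7 units to arrange: 2 × 2 × 7! = 4 × 5040 = 20160.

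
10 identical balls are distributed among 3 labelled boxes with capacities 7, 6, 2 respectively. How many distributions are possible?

By stars and bars, unrestricted non-negative solutions to x_1+…+x_3 = 10 number C(10+2,2) = 66.
Subtract solutions that violate a single cap (substitute x_i' = x_i − (cap_i+1)): x_1 ≥ 8 gives C(4,2) = 6; x_2 ≥ 7 gives C(5,2) = 10; x_3 ≥ 3 gives C(9,2) = 36. Together 52.
Add back pairs where two caps are both exceeded: 0 + 0 + 1 = 1.
By inclusion–exclusion the count is 66 − 52 + 1 = 15.

15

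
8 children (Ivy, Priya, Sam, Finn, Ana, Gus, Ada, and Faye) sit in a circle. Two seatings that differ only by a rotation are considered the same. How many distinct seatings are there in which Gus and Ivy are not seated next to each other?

3600

All circular seatings of 8 people number (7)! = 5040.
Those with Gus next to Ivy: fuse the pair into one unit and seat 7 units around a circle — 2·(6)! = 1440.
Subtracting, 5040 − 1440 = 3600.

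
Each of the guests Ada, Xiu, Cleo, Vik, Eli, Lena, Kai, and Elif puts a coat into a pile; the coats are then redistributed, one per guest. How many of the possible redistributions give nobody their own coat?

14833

Count assignments avoiding every fixed point. For any j of the 8 guests fixed to their own coat, the other 8−j can be arranged in (8−j)! ways.
By inclusion–exclusion this is Σ_{j=0}^{8} (−1)^j C(8,j)·(8−j)!.
Computing: 40320 − 40320 + 20160 − 6720 + 1680 − 336 + 56 − 8 + 1 = 14833.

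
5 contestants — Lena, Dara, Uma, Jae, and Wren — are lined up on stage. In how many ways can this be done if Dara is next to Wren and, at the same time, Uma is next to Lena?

24

Treat {Dara,Wren} as one block (2 orders) and {Uma,Lena} as another (2 orders).
That leaves 3 units to arrange: 2 × 2 × 3! = 4 × 6 = 24.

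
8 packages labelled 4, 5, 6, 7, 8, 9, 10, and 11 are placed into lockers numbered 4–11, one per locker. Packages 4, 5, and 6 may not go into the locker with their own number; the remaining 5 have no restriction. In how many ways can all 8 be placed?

27240

Let Aᵢ (for i ∈ {4, 5, 6}) be the placements that put package i in its forbidden locker. Any j of these fix j positions, leaving (8−j)! ways to fill the rest, and there are C(3,j) ways to pick which j.
By inclusion–exclusion, the number of valid placements is Σ_{j=0}^{3} (−1)^j C(3,j)·(8−j)!.
Computing: 40320 − 15120 + 2160 − 120 = 27240.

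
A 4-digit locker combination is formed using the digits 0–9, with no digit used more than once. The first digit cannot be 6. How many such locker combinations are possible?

The first digit has 10−1 = 9 choices (anything except 6).
The remaining 3 digits are filled from the other 9 symbols without repetition: 9 × 8 × 7 = 504.
Total: 9 × 504 = 4536.

4536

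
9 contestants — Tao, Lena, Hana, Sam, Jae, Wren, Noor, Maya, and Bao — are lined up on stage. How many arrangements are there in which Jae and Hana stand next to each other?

80640

Glue Jae and Hana into one block (2 internal orders), leaving 8 units to arrange in a row.
So the count is 2·(8)! = 80640.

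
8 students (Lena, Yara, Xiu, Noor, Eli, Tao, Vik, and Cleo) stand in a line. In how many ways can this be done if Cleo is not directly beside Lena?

There are 8! = 40320 arrangements in all. If Cleo and Lena are adjacent, merging them into one block gives 2·(7)! = 10080 arrangements.
Complementary counting: 40320 − 10080 = 30240.

30240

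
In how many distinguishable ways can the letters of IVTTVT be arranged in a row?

Letter multiplicities in IVTTVT: I×1, T×3, V×2.
So there are 6! / (3!·2!) = 60 distinguishable arrangements.

60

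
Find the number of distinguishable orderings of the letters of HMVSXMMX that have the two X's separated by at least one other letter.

2520

There are 8!/(3!·2!) = 3360 arrangements of HMVSXMMX in total.
Arrangements with the X's together: treat XX as one letter, giving (7)!/(3!) = 840.
Hence 3360 − 840 = 2520.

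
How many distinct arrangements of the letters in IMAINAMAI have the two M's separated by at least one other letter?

There are 9!/(3!·3!·2!) = 5040 arrangements of IMAINAMAI in total.
If the two M's are adjacent, glue them into one block, leaving 8 items to arrange: (8)!/(3!·3!) = 1120 ways.
Subtracting, 5040 − 1120 = 3920 arrangements keep the M's apart.

3920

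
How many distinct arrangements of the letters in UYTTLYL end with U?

90

With the last slot taken by U, it remains to arrange the other 6 letters (YTTLYL).
Those 6 letters have L appearing twice, T appearing twice, and Y appearing twice, giving (6)!/(2!·2!·2!) = 90.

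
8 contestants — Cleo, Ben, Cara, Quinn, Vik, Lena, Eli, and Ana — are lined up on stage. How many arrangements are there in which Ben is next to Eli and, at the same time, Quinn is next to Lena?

Treat {Ben,Eli} as one block (2 orders) and {Quinn,Lena} as another (2 orders).
That leaves 6 units to arrange: 2 × 2 × 6! = 4 × 720 = 2880.

2880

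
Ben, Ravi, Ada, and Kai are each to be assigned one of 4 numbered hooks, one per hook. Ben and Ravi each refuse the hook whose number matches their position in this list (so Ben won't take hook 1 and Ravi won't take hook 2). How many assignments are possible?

14

Let Aᵢ (for i ∈ {1, 2}) be the placements that put person i in their forbidden hook. Any j of these fix j positions, leaving (4−j)! ways to fill the rest, and there are C(2,j) ways to pick which j.
By inclusion–exclusion, the number of valid placements is Σ_{j=0}^{2} (−1)^j C(2,j)·(4−j)!.
Computing: 24 − 12 + 2 = 14.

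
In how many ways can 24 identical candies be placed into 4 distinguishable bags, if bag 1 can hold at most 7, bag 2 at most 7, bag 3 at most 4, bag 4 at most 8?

10

By stars and bars, unrestricted non-negative solutions to x_1+…+x_4 = 24 number C(24+3,3) = 2925.
Subtract solutions that violate a single cap (substitute x_i' = x_i − (cap_i+1)): x_1 ≥ 8 gives C(19,3) = 969; x_2 ≥ 8 gives C(19,3) = 969; x_3 ≥ 5 gives C(22,3) = 1540; x_4 ≥ 9 gives C(18,3) = 816. Together 4294.
Add back pairs where two caps are both exceeded: 165 + 364 + 120 + 364 + 120 + 286 = 1419.
Subtract triples: 20 + 0 + 10 + 10 = 40.
By inclusion–exclusion the count is 2925 − 4294 + 1419 − 40 = 10.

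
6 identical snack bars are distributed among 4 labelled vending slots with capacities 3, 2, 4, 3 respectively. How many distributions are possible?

By stars and bars, unrestricted non-negative solutions to x_1+…+x_4 = 6 number C(6+3,3) = 84.
Subtract solutions that violate a single cap (substitute x_i' = x_i − (cap_i+1)): x_1 ≥ 4 gives C(5,3) = 10; x_2 ≥ 3 gives C(6,3) = 20; x_3 ≥ 5 gives C(4,3) = 4; x_4 ≥ 4 gives C(5,3) = 10. Together 44.
No two caps can be exceeded simultaneously, so the pair terms are all 0.
By inclusion–exclusion the count is 84 − 44 + 0 = 40.

40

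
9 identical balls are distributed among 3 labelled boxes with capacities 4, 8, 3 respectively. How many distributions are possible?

19

By stars and bars, unrestricted non-negative solutions to x_1+…+x_3 = 9 number C(9+2,2) = 55.
Subtract solutions that violate a single cap (substitute x_i' = x_i − (cap_i+1)): x_1 ≥ 5 gives C(6,2) = 15; x_2 ≥ 9 gives C(2,2) = 1; x_3 ≥ 4 gives C(7,2) = 21. Together 37.
Add back pairs where two caps are both exceeded: 0 + 1 + 0 = 1.
By inclusion–exclusion the count is 55 − 37 + 1 = 19.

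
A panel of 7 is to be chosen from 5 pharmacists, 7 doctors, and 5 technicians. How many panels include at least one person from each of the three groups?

17745

Unrestricted: C(17,7) = 19448 ways to pick any 7 of the 17.
Selections missing a whole group: no pharmacists → C(12,7) = 792; no doctors → C(10,7) = 120; no technicians → C(12,7) = 792.
Add back selections omitting two groups (i.e. drawn from a single group): C(5,7) + C(7,7) + C(5,7) = 1.
By inclusion–exclusion: 19448 − 1704 + 1 = 17745.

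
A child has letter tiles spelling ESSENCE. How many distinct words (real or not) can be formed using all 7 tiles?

420

Letter multiplicities in ESSENCE: C×1, E×3, N×1, S×2.
Dividing 7! = 5040 by 3!·2! = 12 for the repeated letters gives 420.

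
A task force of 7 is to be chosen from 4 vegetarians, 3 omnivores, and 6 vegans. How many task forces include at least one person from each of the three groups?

1559

Unrestricted: C(13,7) = 1716 ways to pick any 7 of the 13.
Selections missing a whole group: no vegetarians → C(9,7) = 36; no omnivores → C(10,7) = 120; no vegans → C(7,7) = 1.
Add back selections omitting two groups (i.e. drawn from a single group): C(4,7) + C(3,7) + C(6,7) = 0.
By inclusion–exclusion: 1716 − 157 + 0 = 1559.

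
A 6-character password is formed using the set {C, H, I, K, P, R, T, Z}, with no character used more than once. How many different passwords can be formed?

Choose and order 6 of the 8 symbols: the first character has 8 options, the next 7, and so on down to 3.
8 × 7 × 6 × 5 × 4 × 3 = 20160.

20160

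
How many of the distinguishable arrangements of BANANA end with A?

30

Fix A in the last position and arrange the remaining 5 letters.
Those 5 letters have A appearing twice and N appearing twice, giving (5)!/(2!·2!) = 30.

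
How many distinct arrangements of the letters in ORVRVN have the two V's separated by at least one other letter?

There are 6!/(2!·2!) = 180 arrangements of ORVRVN in total.
Arrangements with the V's together: treat VV as one letter, giving (5)!/(2!) = 60.
Subtracting, 180 − 60 = 120 arrangements keep the V's apart.

120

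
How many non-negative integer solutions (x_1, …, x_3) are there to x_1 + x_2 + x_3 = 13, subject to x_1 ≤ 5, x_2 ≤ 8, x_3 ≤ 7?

33

Without the upper bounds there are C(15,2) = 105 ways to split 13 among 3 variables.
Subtract solutions that violate a single cap (substitute x_i' = x_i − (cap_i+1)): x_1 ≥ 6 gives C(9,2) = 36; x_2 ≥ 9 gives C(6,2) = 15; x_3 ≥ 8 gives C(7,2) = 21. Together 72.
No two caps can be exceeded simultaneously, so the pair terms are all 0.
By inclusion–exclusion the count is 105 − 72 + 0 = 33.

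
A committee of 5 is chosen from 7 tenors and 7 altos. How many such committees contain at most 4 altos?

Split by how many altos are chosen (0 through 4).
Sum: C(7,0)·C(7,5) + C(7,1)·C(7,4) + C(7,2)·C(7,3) + C(7,3)·C(7,2) + C(7,4)·C(7,1) = 21 + 245 + 735 + 735 + 245 = 1981.

1981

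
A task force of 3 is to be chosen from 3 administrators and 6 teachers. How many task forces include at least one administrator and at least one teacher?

Total 3-person selections from all 9: C(9,3) = 84.
Subtract selections that omit an entire group: no administrators → C(6,3) = 20; no teachers → C(3,3) = 1.
Both groups omitted at once is impossible, so 84 − 21 = 63.

63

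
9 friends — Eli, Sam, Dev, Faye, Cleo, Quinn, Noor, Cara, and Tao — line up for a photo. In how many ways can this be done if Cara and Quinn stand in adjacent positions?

80640

Glue Cara and Quinn into one block (2 internal orders), leaving 8 units to arrange in a row.
That gives 2 × 8! = 2 × 40320 = 80640.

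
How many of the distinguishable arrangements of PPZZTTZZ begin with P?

Fix P in the first position and arrange the remaining 7 letters.
Those 7 letters have T appearing twice and Z appearing 4 times, giving (7)!/(4!·2!) = 105.

105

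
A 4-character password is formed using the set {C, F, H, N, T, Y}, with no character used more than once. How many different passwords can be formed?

360

Choose and order 4 of the 6 symbols: the first character has 6 options, the next 5, then 4, 3.
6 × 5 × 4 × 3 = 360.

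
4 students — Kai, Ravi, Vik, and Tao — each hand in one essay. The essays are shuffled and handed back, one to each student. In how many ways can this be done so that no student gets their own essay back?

This is the derangement count D_4: permutations of 4 items with no fixed point.
By inclusion–exclusion this is Σ_{j=0}^{4} (−1)^j C(4,j)·(4−j)!.
Computing: 24 − 24 + 12 − 4 + 1 = 9.

9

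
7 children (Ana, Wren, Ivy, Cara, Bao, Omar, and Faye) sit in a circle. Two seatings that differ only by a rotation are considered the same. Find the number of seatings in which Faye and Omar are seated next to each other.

Treat {Faye, Omar} as one unit (2 internal orders) and seat the resulting 6 units around the table: (5)! circular arrangements.
So 2 × (5)! = 2 × 120 = 240.

240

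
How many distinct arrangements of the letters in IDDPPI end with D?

Fix D in the last position and arrange the remaining 5 letters.
Those 5 letters have I appearing twice and P appearing twice, giving (5)!/(2!·2!) = 30.

30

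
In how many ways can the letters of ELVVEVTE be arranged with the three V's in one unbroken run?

Treat the 3 copies of V as a single block. The multiset to arrange is then {VVV, E, E, E, L, T}, 6 items in all.
That gives (6)!/(3!) = 120 arrangements.

120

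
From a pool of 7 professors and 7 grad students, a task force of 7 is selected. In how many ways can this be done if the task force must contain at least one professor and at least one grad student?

With no constraint there are C(14,7) = 3432 possible selections.
Subtract selections that omit an entire group: no professors → C(7,7) = 1; no grad students → C(7,7) = 1.
Both groups omitted at once is impossible, so 3432 − 2 = 3430.

3430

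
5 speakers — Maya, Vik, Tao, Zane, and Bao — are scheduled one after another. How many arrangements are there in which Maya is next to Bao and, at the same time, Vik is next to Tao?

24

Treat {Maya,Bao} as one block (2 orders) and {Vik,Tao} as another (2 orders).
That leaves 3 units to arrange: 2 × 2 × 3! = 4 × 6 = 24.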